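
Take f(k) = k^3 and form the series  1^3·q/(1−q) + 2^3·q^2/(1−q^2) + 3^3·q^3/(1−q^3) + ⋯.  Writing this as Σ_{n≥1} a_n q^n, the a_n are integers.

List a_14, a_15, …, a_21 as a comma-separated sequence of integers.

q^14  k|14↦f(k): 14:2744 7:343 2:8 1:1  a_14=3096
q^15  k|15↦f(k): 15:3375 5:125 3:27 1:1  a_15=3528
q^16  k|16↦f(k): 16:4096 8:512 4:64 2:8 1:1  a_16=4681
d|17:{1,17}  Σf=1+4913=4914
[q^18] f(18)=5832,f(9)=729,f(6)=216,f(3)=27,f(2)=8,f(1)=1 ⇒ 6813
n=19: 1·19 19·1  f→[1+6859]=6860
[q^20] f(1)=1,f(2)=8,f(4)=64,f(5)=125,f(10)=1000,f(20)=8000 ⇒ 9198
n=21: 21·1 7·3 3·7 1·21  f→[9261+343+27+1]=9632

3096, 3528, 4681, 4914, 6813, 6860, 9198, 9632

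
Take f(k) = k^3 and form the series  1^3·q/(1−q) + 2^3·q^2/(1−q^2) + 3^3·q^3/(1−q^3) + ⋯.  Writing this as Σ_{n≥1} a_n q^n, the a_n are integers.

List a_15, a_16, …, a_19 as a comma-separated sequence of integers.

3528, 4681, 4914, 6813, 6860

n=15: 1·15 3·5 5·3 15·1  f→[1+27+125+3375]=3528
q^16  k|16↦f(k): 1:1 2:8 4:64 8:512 16:4096  a_16=4681
d|17:{17,1}  Σf=4913+1=4914
[q^18] f(18)=5832,f(9)=729,f(6)=216,f(3)=27,f(2)=8,f(1)=1 ⇒ 6813
d|19:{19,1}  Σf=6859+1=6860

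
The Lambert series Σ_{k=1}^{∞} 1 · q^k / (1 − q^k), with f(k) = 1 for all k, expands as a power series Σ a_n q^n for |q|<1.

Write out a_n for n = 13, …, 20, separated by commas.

2, 4, 4, 5, 2, 6, 2, 6

n=13: 1·13 13·1  f→[1+1]=2
n=14: 1·14 2·7 7·2 14·1  f→[1+1+1+1]=4
[q^15] f(1)=1,f(3)=1,f(5)=1,f(15)=1 ⇒ 4
q^16  k|16↦f(k): 1:1 2:1 4:1 8:1 16:1  a_16=5
q^17  k|17↦f(k): 17:1 1:1  a_17=2
[q^18] f(18)=1,f(9)=1,f(6)=1,f(3)=1,f(2)=1,f(1)=1 ⇒ 6
[q^19] f(19)=1,f(1)=1 ⇒ 2
n=20: 1·20 2·10 4·5 5·4 10·2 20·1  f→[1+1+1+1+1+1]=6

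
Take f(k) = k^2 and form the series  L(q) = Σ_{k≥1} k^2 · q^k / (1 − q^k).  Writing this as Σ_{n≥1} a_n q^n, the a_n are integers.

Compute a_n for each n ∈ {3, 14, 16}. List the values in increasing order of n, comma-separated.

10, 250, 341

d|3:{3,1}  Σf=9+1=10
q^14  k|14↦f(k): 1:1 2:4 7:49 14:196  a_14=250
n=16: 1·16 2·8 4·4 8·2 16·1  f→[1+4+16+64+256]=341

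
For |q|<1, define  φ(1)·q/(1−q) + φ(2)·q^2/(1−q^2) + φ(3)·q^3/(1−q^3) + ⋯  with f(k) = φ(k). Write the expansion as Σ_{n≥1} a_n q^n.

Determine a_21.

[q^21] φ(1)=1,φ(3)=2,φ(7)=6,φ(21)=12 ⇒ 21

a_21 = 21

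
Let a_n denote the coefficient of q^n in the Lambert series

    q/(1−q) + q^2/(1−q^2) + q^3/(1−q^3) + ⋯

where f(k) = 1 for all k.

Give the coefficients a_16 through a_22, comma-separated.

n=16: 16·1 8·2 4·4 2·8 1·16  f→[1+1+1+1+1]=5
[q^17] f(1)=1,f(17)=1 ⇒ 2
q^18  k|18↦f(k): 1:1 2:1 3:1 6:1 9:1 18:1  a_18=6
d|19:{1,19}  Σf=1+1=2
[q^20] f(20)=1,f(10)=1,f(5)=1,f(4)=1,f(2)=1,f(1)=1 ⇒ 6
[q^21] f(21)=1,f(7)=1,f(3)=1,f(1)=1 ⇒ 4
n=22: 22·1 11·2 2·11 1·22  f→[1+1+1+1]=4

5, 2, 6, 2, 6, 4, 4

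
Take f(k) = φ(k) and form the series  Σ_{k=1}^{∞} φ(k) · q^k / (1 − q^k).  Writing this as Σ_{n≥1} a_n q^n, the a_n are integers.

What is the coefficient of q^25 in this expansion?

n=25: 25·1 5·5 1·25  φ→[20+4+1]=25

a_25 = 25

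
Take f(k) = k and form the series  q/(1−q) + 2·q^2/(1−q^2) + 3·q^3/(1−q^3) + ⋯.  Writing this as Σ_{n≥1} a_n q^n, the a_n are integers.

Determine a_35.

a_35 = 48

n=35: 35·1 7·5 5·7 1·35  f→[35+7+5+1]=48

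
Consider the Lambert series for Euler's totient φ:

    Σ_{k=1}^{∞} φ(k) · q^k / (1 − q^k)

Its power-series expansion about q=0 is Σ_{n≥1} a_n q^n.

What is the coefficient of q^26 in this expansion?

d|26:{1,2,13,26}  Σφ=1+1+12+12=26

a_26 = 26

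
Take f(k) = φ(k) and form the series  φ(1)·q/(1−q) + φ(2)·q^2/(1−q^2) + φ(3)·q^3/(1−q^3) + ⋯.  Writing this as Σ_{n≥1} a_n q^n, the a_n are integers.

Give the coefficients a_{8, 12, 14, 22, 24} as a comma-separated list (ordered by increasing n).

d|8:{1,2,4,8}  Σφ=1+1+2+4=8
[q^12] φ(12)=4,φ(6)=2,φ(4)=2,φ(3)=2,φ(2)=1,φ(1)=1 ⇒ 12
q^14  k|14↦φ(k): 1:1 2:1 7:6 14:6  a_14=14
q^22  k|22↦φ(k): 1:1 2:1 11:10 22:10  a_22=22
d|24:{24,12,8,6,4,3,2,1}  Σφ=8+4+4+2+2+2+1+1=24

8, 12, 14, 22, 24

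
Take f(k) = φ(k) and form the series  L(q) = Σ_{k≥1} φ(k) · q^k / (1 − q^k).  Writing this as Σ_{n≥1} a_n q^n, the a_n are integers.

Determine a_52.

n=52: 52·1 26·2 13·4 4·13 2·26 1·52  φ→[24+12+12+2+1+1]=52

a_52 = 52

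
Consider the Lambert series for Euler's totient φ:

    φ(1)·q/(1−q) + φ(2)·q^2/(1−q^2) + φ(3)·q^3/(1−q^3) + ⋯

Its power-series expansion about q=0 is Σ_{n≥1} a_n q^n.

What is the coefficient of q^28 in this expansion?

[q^28] φ(1)=1,φ(2)=1,φ(4)=2,φ(7)=6,φ(14)=6,φ(28)=12 ⇒ 28

a_28 = 28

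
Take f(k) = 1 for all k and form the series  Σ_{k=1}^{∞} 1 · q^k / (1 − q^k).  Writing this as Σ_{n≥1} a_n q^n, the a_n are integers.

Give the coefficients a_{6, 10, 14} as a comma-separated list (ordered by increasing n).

4, 4, 4

q^6  k|6↦f(k): 6:1 3:1 2:1 1:1  a_6=4
n=10: 10·1 5·2 2·5 1·10  f→[1+1+1+1]=4
q^14  k|14↦f(k): 14:1 7:1 2:1 1:1  a_14=4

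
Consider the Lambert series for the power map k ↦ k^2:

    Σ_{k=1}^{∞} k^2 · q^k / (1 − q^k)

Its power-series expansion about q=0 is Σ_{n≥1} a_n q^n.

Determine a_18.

a_18 = 455

q^18  k|18↦f(k): 18:324 9:81 6:36 3:9 2:4 1:1  a_18=455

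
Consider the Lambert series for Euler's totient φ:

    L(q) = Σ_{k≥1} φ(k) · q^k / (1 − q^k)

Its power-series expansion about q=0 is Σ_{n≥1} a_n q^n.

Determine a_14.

[q^14] φ(14)=6,φ(7)=6,φ(2)=1,φ(1)=1 ⇒ 14

a_14 = 14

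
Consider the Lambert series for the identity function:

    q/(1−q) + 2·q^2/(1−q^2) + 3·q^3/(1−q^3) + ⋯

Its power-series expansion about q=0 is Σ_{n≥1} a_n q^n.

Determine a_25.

a_25 = 31

q^25  k|25↦f(k): 1:1 5:5 25:25  a_25=31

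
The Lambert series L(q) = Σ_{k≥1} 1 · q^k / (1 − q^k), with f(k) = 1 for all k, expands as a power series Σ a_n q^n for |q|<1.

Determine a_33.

a_33 = 4

q^33  k|33↦f(k): 1:1 3:1 11:1 33:1  a_33=4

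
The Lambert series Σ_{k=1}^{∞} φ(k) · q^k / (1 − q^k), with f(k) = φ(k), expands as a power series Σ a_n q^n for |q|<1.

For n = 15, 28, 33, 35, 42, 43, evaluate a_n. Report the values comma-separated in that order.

[q^15] φ(1)=1,φ(3)=2,φ(5)=4,φ(15)=8 ⇒ 15
q^28  k|28↦φ(k): 1:1 2:1 4:2 7:6 14:6 28:12  a_28=28
q^33  k|33↦φ(k): 33:20 11:10 3:2 1:1  a_33=33
q^35  k|35↦φ(k): 1:1 5:4 7:6 35:24  a_35=35
[q^42] φ(42)=12,φ(21)=12,φ(14)=6,φ(7)=6,φ(6)=2,φ(3)=2,φ(2)=1,φ(1)=1 ⇒ 42
q^43  k|43↦φ(k): 43:42 1:1  a_43=43

15, 28, 33, 35, 42, 43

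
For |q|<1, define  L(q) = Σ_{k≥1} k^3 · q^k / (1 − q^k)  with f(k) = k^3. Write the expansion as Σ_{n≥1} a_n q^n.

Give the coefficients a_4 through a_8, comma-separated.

73, 126, 252, 344, 585

n=4: 4·1 2·2 1·4  f→[64+8+1]=73
d|5:{5,1}  Σf=125+1=126
d|6:{1,2,3,6}  Σf=1+8+27+216=252
n=7: 1·7 7·1  f→[1+343]=344
d|8:{8,4,2,1}  Σf=512+64+8+1=585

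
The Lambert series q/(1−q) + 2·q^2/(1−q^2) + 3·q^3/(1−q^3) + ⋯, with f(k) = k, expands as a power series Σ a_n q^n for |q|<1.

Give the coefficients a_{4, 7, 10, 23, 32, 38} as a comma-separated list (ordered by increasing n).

7, 8, 18, 24, 63, 60

n=4: 1·4 2·2 4·1  f→[1+2+4]=7
q^7  k|7↦f(k): 1:1 7:7  a_7=8
d|10:{10,5,2,1}  Σf=10+5+2+1=18
n=23: 1·23 23·1  f→[1+23]=24
[q^32] f(1)=1,f(2)=2,f(4)=4,f(8)=8,f(16)=16,f(32)=32 ⇒ 63
d|38:{1,2,19,38}  Σf=1+2+19+38=60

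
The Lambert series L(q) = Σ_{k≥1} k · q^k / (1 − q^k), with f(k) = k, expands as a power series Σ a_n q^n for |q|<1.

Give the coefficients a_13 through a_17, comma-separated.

d|13:{13,1}  Σf=13+1=14
[q^14] f(14)=14,f(7)=7,f(2)=2,f(1)=1 ⇒ 24
d|15:{15,5,3,1}  Σf=15+5+3+1=24
q^16  k|16↦f(k): 16:16 8:8 4:4 2:2 1:1  a_16=31
[q^17] f(1)=1,f(17)=17 ⇒ 18

14, 24, 24, 31, 18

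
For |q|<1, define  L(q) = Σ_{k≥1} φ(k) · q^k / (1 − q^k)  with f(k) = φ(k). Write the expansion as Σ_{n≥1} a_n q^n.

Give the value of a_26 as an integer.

[q^26] φ(26)=12,φ(13)=12,φ(2)=1,φ(1)=1 ⇒ 26

a_26 = 26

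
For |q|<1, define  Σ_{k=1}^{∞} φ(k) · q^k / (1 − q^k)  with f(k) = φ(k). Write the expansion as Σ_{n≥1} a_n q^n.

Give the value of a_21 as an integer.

q^21  k|21↦φ(k): 21:12 7:6 3:2 1:1  a_21=21

a_21 = 21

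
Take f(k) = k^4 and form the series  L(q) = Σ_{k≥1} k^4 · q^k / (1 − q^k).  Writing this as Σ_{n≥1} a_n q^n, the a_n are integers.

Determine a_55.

a_55 = 9165892

q^55  k|55↦f(k): 55:9150625 11:14641 5:625 1:1  a_55=9165892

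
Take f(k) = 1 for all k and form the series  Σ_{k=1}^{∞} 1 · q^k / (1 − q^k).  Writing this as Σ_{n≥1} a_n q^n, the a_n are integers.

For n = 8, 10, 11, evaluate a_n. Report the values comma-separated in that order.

[q^8] f(8)=1,f(4)=1,f(2)=1,f(1)=1 ⇒ 4
q^10  k|10↦f(k): 10:1 5:1 2:1 1:1  a_10=4
[q^11] f(11)=1,f(1)=1 ⇒ 2

4, 4, 2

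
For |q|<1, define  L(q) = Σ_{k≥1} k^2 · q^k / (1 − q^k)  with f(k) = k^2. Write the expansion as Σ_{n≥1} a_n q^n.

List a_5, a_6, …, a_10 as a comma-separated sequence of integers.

26, 50, 50, 85, 91, 130

[q^5] f(1)=1,f(5)=25 ⇒ 26
d|6:{6,3,2,1}  Σf=36+9+4+1=50
q^7  k|7↦f(k): 7:49 1:1  a_7=50
q^8  k|8↦f(k): 8:64 4:16 2:4 1:1  a_8=85
d|9:{1,3,9}  Σf=1+9+81=91
n=10: 1·10 2·5 5·2 10·1  f→[1+4+25+100]=130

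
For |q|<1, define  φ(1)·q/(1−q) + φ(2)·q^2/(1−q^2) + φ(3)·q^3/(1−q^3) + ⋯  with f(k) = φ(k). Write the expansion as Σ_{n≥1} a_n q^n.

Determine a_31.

d|31:{31,1}  Σφ=30+1=31

a_31 = 31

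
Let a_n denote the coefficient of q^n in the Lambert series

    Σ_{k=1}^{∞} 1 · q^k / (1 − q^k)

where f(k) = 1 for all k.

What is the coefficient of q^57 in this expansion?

a_57 = 4

q^57  k|57↦f(k): 1:1 3:1 19:1 57:1  a_57=4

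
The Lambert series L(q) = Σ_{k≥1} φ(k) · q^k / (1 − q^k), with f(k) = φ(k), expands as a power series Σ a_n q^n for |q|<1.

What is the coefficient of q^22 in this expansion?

q^22  k|22↦φ(k): 1:1 2:1 11:10 22:10  a_22=22

a_22 = 22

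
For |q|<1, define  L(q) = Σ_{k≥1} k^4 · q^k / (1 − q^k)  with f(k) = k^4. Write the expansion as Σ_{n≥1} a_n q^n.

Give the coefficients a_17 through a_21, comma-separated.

83522, 112931, 130322, 170898, 196964

n=17: 1·17 17·1  f→[1+83521]=83522
d|18:{18,9,6,3,2,1}  Σf=104976+6561+1296+81+16+1=112931
n=19: 1·19 19·1  f→[1+130321]=130322
d|20:{1,2,4,5,10,20}  Σf=1+16+256+625+10000+160000=170898
q^21  k|21↦f(k): 1:1 3:81 7:2401 21:194481  a_21=196964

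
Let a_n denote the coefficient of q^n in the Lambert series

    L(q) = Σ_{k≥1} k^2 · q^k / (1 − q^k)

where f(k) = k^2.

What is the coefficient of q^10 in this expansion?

a_10 = 130

n=10: 10·1 5·2 2·5 1·10  f→[100+25+4+1]=130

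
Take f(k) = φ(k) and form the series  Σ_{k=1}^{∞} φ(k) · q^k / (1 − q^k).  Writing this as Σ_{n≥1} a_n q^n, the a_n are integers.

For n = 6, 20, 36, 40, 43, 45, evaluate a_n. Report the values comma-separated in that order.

q^6  k|6↦φ(k): 1:1 2:1 3:2 6:2  a_6=6
n=20: 1·20 2·10 4·5 5·4 10·2 20·1  φ→[1+1+2+4+4+8]=20
n=36: 36·1 18·2 12·3 9·4 6·6 4·9 3·12 2·18 1·36  φ→[12+6+4+6+2+2+2+1+1]=36
q^40  k|40↦φ(k): 40:16 20:8 10:4 8:4 5:4 4:2 2:1 1:1  a_40=40
d|43:{1,43}  Σφ=1+42=43
n=45: 1·45 3·15 5·9 9·5 15·3 45·1  φ→[1+2+4+6+8+24]=45

6, 20, 36, 40, 43, 45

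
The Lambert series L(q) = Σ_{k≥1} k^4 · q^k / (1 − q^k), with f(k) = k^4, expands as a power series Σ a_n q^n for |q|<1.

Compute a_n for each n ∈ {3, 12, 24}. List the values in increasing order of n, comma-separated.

[q^3] f(1)=1,f(3)=81 ⇒ 82
[q^12] f(1)=1,f(2)=16,f(3)=81,f(4)=256,f(6)=1296,f(12)=20736 ⇒ 22386
q^24  k|24↦f(k): 24:331776 12:20736 8:4096 6:1296 4:256 3:81 2:16 1:1  a_24=358258

82, 22386, 358258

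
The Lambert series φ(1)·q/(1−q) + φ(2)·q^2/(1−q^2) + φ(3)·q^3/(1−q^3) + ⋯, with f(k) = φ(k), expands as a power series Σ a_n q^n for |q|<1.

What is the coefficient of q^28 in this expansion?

d|28:{28,14,7,4,2,1}  Σφ=12+6+6+2+1+1=28

a_28 = 28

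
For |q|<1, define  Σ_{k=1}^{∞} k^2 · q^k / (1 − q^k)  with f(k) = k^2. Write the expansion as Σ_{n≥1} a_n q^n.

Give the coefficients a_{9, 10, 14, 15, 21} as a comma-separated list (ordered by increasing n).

q^9  k|9↦f(k): 1:1 3:9 9:81  a_9=91
[q^10] f(1)=1,f(2)=4,f(5)=25,f(10)=100 ⇒ 130
d|14:{14,7,2,1}  Σf=196+49+4+1=250
[q^15] f(15)=225,f(5)=25,f(3)=9,f(1)=1 ⇒ 260
d|21:{1,3,7,21}  Σf=1+9+49+441=500

91, 130, 250, 260, 500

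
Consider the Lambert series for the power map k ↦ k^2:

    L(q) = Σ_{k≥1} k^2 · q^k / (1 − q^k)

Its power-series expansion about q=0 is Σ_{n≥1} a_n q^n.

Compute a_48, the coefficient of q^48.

q^48  k|48↦f(k): 48:2304 24:576 16:256 12:144 8:64 6:36 4:16 3:9 2:4 1:1  a_48=3410

a_48 = 3410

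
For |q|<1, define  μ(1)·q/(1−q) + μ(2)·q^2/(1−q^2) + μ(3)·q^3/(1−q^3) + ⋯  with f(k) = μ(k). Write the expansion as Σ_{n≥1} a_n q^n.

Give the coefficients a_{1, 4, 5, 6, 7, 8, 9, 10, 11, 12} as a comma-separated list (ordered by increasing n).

d|1:{1}  Σμ=1=1
n=4: 4·1 2·2 1·4  μ→[0+(-1)+1]=0
[q^5] μ(1)=1,μ(5)=-1 ⇒ 0
q^6  k|6↦μ(k): 6:1 3:-1 2:-1 1:1  a_6=0
d|7:{7,1}  Σμ=(-1)+1=0
q^8  k|8↦μ(k): 1:1 2:-1 4:0 8:0  a_8=0
n=9: 1·9 3·3 9·1  μ→[1+(-1)+0]=0
d|10:{1,2,5,10}  Σμ=1+(-1)+(-1)+1=0
q^11  k|11↦μ(k): 1:1 11:-1  a_11=0
d|12:{1,2,3,4,6,12}  Σμ=1+(-1)+(-1)+0+1+0=0

1, 0, 0, 0, 0, 0, 0, 0, 0, 0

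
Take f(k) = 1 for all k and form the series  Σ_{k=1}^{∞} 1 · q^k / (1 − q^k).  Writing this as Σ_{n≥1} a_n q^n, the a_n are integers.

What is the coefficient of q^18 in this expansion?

[q^18] f(1)=1,f(2)=1,f(3)=1,f(6)=1,f(9)=1,f(18)=1 ⇒ 6

a_18 = 6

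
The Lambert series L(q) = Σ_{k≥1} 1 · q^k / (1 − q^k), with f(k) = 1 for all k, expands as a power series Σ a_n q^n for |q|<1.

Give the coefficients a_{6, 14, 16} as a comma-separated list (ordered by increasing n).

4, 4, 5

q^6  k|6↦f(k): 6:1 3:1 2:1 1:1  a_6=4
q^14  k|14↦f(k): 14:1 7:1 2:1 1:1  a_14=4
q^16  k|16↦f(k): 1:1 2:1 4:1 8:1 16:1  a_16=5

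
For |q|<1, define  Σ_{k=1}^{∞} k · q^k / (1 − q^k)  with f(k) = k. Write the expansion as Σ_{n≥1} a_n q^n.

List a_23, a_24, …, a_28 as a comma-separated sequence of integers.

24, 60, 31, 42, 40, 56

d|23:{23,1}  Σf=23+1=24
n=24: 24·1 12·2 8·3 6·4 4·6 3·8 2·12 1·24  f→[24+12+8+6+4+3+2+1]=60
[q^25] f(25)=25,f(5)=5,f(1)=1 ⇒ 31
n=26: 1·26 2·13 13·2 26·1  f→[1+2+13+26]=42
n=27: 27·1 9·3 3·9 1·27  f→[27+9+3+1]=40
q^28  k|28↦f(k): 28:28 14:14 7:7 4:4 2:2 1:1  a_28=56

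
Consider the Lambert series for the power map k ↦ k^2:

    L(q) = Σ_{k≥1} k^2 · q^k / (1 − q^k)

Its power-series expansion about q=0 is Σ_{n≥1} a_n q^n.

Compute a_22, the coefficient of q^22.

a_22 = 610

q^22  k|22↦f(k): 22:484 11:121 2:4 1:1  a_22=610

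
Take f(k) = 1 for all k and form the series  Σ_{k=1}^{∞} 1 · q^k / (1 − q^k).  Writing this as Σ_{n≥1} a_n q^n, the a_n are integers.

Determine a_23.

a_23 = 2

q^23  k|23↦f(k): 1:1 23:1  a_23=2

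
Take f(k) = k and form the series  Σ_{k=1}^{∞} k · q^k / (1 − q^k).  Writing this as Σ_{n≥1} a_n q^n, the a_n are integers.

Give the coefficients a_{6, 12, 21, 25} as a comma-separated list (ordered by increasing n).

12, 28, 32, 31

[q^6] f(1)=1,f(2)=2,f(3)=3,f(6)=6 ⇒ 12
[q^12] f(1)=1,f(2)=2,f(3)=3,f(4)=4,f(6)=6,f(12)=12 ⇒ 28
d|21:{21,7,3,1}  Σf=21+7+3+1=32
[q^25] f(25)=25,f(5)=5,f(1)=1 ⇒ 31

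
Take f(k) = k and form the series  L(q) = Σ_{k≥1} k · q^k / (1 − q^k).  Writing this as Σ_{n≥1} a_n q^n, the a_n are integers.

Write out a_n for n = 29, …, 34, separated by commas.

d|29:{29,1}  Σf=29+1=30
n=30: 1·30 2·15 3·10 5·6 6·5 10·3 15·2 30·1  f→[1+2+3+5+6+10+15+30]=72
q^31  k|31↦f(k): 31:31 1:1  a_31=32
d|32:{1,2,4,8,16,32}  Σf=1+2+4+8+16+32=63
q^33  k|33↦f(k): 33:33 11:11 3:3 1:1  a_33=48
q^34  k|34↦f(k): 34:34 17:17 2:2 1:1  a_34=54

30, 72, 32, 63, 48, 54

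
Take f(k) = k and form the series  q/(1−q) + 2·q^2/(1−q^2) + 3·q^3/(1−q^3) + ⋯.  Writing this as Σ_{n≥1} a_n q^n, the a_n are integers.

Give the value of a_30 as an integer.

a_30 = 72

[q^30] f(30)=30,f(15)=15,f(10)=10,f(6)=6,f(5)=5,f(3)=3,f(2)=2,f(1)=1 ⇒ 72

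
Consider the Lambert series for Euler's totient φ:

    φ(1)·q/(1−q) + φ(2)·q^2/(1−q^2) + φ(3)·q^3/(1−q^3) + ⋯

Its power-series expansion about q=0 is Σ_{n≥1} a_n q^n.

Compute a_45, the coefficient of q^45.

[q^45] φ(45)=24,φ(15)=8,φ(9)=6,φ(5)=4,φ(3)=2,φ(1)=1 ⇒ 45

a_45 = 45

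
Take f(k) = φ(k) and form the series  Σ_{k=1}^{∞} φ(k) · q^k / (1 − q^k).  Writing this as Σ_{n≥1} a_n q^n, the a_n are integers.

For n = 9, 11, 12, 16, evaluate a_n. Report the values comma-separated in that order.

n=9: 9·1 3·3 1·9  φ→[6+2+1]=9
q^11  k|11↦φ(k): 1:1 11:10  a_11=11
d|12:{1,2,3,4,6,12}  Σφ=1+1+2+2+2+4=12
n=16: 1·16 2·8 4·4 8·2 16·1  φ→[1+1+2+4+8]=16

9, 11, 12, 16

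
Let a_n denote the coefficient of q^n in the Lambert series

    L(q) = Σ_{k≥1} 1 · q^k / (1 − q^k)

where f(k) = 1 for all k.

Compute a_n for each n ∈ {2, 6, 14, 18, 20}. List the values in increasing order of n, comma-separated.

d|2:{1,2}  Σf=1+1=2
d|6:{6,3,2,1}  Σf=1+1+1+1=4
d|14:{14,7,2,1}  Σf=1+1+1+1=4
q^18  k|18↦f(k): 18:1 9:1 6:1 3:1 2:1 1:1  a_18=6
[q^20] f(20)=1,f(10)=1,f(5)=1,f(4)=1,f(2)=1,f(1)=1 ⇒ 6

2, 4, 4, 6, 6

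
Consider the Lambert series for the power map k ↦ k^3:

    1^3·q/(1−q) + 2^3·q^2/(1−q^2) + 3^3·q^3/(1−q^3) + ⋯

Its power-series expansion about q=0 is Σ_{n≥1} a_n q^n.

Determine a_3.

d|3:{1,3}  Σf=1+27=28

a_3 = 28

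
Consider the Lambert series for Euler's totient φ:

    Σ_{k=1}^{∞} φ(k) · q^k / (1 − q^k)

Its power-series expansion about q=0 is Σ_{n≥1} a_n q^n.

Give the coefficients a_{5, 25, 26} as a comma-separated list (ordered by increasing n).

[q^5] φ(5)=4,φ(1)=1 ⇒ 5
q^25  k|25↦φ(k): 25:20 5:4 1:1  a_25=25
[q^26] φ(26)=12,φ(13)=12,φ(2)=1,φ(1)=1 ⇒ 26

5, 25, 26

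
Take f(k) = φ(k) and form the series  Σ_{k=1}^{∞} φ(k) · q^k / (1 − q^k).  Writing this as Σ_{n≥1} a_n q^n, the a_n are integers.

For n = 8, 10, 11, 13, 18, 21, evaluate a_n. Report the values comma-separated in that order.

q^8  k|8↦φ(k): 1:1 2:1 4:2 8:4  a_8=8
q^10  k|10↦φ(k): 1:1 2:1 5:4 10:4  a_10=10
q^11  k|11↦φ(k): 1:1 11:10  a_11=11
n=13: 13·1 1·13  φ→[12+1]=13
[q^18] φ(18)=6,φ(9)=6,φ(6)=2,φ(3)=2,φ(2)=1,φ(1)=1 ⇒ 18
q^21  k|21↦φ(k): 21:12 7:6 3:2 1:1  a_21=21

8, 10, 11, 13, 18, 21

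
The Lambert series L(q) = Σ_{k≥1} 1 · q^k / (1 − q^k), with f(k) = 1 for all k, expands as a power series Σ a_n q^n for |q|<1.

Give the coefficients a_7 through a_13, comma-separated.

d|7:{1,7}  Σf=1+1=2
d|8:{1,2,4,8}  Σf=1+1+1+1=4
d|9:{1,3,9}  Σf=1+1+1=3
d|10:{1,2,5,10}  Σf=1+1+1+1=4
[q^11] f(1)=1,f(11)=1 ⇒ 2
d|12:{12,6,4,3,2,1}  Σf=1+1+1+1+1+1=6
q^13  k|13↦f(k): 1:1 13:1  a_13=2

2, 4, 3, 4, 2, 6, 2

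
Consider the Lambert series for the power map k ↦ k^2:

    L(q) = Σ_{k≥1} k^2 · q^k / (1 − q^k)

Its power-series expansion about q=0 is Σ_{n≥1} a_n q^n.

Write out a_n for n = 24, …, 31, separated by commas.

850, 651, 850, 820, 1050, 842, 1300, 962

d|24:{24,12,8,6,4,3,2,1}  Σf=576+144+64+36+16+9+4+1=850
q^25  k|25↦f(k): 1:1 5:25 25:625  a_25=651
q^26  k|26↦f(k): 26:676 13:169 2:4 1:1  a_26=850
d|27:{1,3,9,27}  Σf=1+9+81+729=820
q^28  k|28↦f(k): 1:1 2:4 4:16 7:49 14:196 28:784  a_28=1050
d|29:{1,29}  Σf=1+841=842
q^30  k|30↦f(k): 1:1 2:4 3:9 5:25 6:36 10:100 15:225 30:900  a_30=1300
[q^31] f(1)=1,f(31)=961 ⇒ 962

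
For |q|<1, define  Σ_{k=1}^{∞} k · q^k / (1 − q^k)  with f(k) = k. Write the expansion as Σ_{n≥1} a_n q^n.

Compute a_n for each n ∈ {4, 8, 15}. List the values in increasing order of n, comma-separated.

n=4: 1·4 2·2 4·1  f→[1+2+4]=7
q^8  k|8↦f(k): 8:8 4:4 2:2 1:1  a_8=15
[q^15] f(15)=15,f(5)=5,f(3)=3,f(1)=1 ⇒ 24

7, 15, 24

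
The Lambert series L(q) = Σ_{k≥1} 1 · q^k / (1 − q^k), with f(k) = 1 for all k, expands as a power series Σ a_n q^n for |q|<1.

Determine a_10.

q^10  k|10↦f(k): 1:1 2:1 5:1 10:1  a_10=4

a_10 = 4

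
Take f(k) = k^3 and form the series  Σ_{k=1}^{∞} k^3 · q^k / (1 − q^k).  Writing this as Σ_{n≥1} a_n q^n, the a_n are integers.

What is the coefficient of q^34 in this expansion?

a_34 = 44226

n=34: 1·34 2·17 17·2 34·1  f→[1+8+4913+39304]=44226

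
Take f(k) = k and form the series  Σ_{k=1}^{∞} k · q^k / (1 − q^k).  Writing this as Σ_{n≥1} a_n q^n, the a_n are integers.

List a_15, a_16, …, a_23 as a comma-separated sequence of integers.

q^15  k|15↦f(k): 1:1 3:3 5:5 15:15  a_15=24
d|16:{16,8,4,2,1}  Σf=16+8+4+2+1=31
[q^17] f(17)=17,f(1)=1 ⇒ 18
q^18  k|18↦f(k): 1:1 2:2 3:3 6:6 9:9 18:18  a_18=39
[q^19] f(19)=19,f(1)=1 ⇒ 20
q^20  k|20↦f(k): 1:1 2:2 4:4 5:5 10:10 20:20  a_20=42
q^21  k|21↦f(k): 21:21 7:7 3:3 1:1  a_21=32
n=22: 22·1 11·2 2·11 1·22  f→[22+11+2+1]=36
d|23:{1,23}  Σf=1+23=24

24, 31, 18, 39, 20, 42, 32, 36, 24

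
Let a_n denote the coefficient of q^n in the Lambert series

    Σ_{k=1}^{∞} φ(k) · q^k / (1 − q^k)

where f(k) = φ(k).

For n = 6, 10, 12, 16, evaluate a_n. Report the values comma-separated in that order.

d|6:{6,3,2,1}  Σφ=2+2+1+1=6
d|10:{1,2,5,10}  Σφ=1+1+4+4=10
q^12  k|12↦φ(k): 1:1 2:1 3:2 4:2 6:2 12:4  a_12=12
q^16  k|16↦φ(k): 1:1 2:1 4:2 8:4 16:8  a_16=16

6, 10, 12, 16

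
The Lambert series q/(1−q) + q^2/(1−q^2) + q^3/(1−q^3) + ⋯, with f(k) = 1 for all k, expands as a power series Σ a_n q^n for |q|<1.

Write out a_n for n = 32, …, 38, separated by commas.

6, 4, 4, 4, 9, 2, 4

[q^32] f(32)=1,f(16)=1,f(8)=1,f(4)=1,f(2)=1,f(1)=1 ⇒ 6
[q^33] f(1)=1,f(3)=1,f(11)=1,f(33)=1 ⇒ 4
d|34:{1,2,17,34}  Σf=1+1+1+1=4
q^35  k|35↦f(k): 1:1 5:1 7:1 35:1  a_35=4
q^36  k|36↦f(k): 36:1 18:1 12:1 9:1 6:1 4:1 3:1 2:1 1:1  a_36=9
n=37: 37·1 1·37  f→[1+1]=2
d|38:{1,2,19,38}  Σf=1+1+1+1=4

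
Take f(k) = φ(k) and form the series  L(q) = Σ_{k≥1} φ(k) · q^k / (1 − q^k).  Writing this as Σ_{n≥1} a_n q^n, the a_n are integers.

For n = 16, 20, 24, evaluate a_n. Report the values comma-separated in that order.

d|16:{1,2,4,8,16}  Σφ=1+1+2+4+8=16
n=20: 1·20 2·10 4·5 5·4 10·2 20·1  φ→[1+1+2+4+4+8]=20
d|24:{24,12,8,6,4,3,2,1}  Σφ=8+4+4+2+2+2+1+1=24

16, 20, 24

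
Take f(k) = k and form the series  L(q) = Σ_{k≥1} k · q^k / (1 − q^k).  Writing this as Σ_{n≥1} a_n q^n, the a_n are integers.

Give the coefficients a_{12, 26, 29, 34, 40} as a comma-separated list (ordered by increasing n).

q^12  k|12↦f(k): 1:1 2:2 3:3 4:4 6:6 12:12  a_12=28
n=26: 1·26 2·13 13·2 26·1  f→[1+2+13+26]=42
d|29:{29,1}  Σf=29+1=30
q^34  k|34↦f(k): 34:34 17:17 2:2 1:1  a_34=54
q^40  k|40↦f(k): 40:40 20:20 10:10 8:8 5:5 4:4 2:2 1:1  a_40=90

28, 42, 30, 54, 90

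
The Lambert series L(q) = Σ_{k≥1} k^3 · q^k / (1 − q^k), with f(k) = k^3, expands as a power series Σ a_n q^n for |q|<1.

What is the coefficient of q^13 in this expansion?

a_13 = 2198

q^13  k|13↦f(k): 13:2197 1:1  a_13=2198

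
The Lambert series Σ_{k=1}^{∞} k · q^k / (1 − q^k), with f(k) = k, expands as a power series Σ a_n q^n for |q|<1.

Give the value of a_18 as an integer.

q^18  k|18↦f(k): 1:1 2:2 3:3 6:6 9:9 18:18  a_18=39

a_18 = 39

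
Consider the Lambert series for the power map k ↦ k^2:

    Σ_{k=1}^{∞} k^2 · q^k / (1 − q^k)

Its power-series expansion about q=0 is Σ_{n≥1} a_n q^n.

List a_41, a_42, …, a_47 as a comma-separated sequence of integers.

1682, 2500, 1850, 2562, 2366, 2650, 2210

n=41: 41·1 1·41  f→[1681+1]=1682
q^42  k|42↦f(k): 1:1 2:4 3:9 6:36 7:49 14:196 21:441 42:1764  a_42=2500
[q^43] f(1)=1,f(43)=1849 ⇒ 1850
q^44  k|44↦f(k): 1:1 2:4 4:16 11:121 22:484 44:1936  a_44=2562
n=45: 1·45 3·15 5·9 9·5 15·3 45·1  f→[1+9+25+81+225+2025]=2366
n=46: 1·46 2·23 23·2 46·1  f→[1+4+529+2116]=2650
[q^47] f(47)=2209,f(1)=1 ⇒ 2210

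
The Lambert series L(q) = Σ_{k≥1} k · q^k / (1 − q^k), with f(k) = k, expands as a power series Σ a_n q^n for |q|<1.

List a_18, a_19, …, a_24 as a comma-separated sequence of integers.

39, 20, 42, 32, 36, 24, 60

d|18:{1,2,3,6,9,18}  Σf=1+2+3+6+9+18=39
d|19:{19,1}  Σf=19+1=20
[q^20] f(20)=20,f(10)=10,f(5)=5,f(4)=4,f(2)=2,f(1)=1 ⇒ 42
[q^21] f(1)=1,f(3)=3,f(7)=7,f(21)=21 ⇒ 32
q^22  k|22↦f(k): 1:1 2:2 11:11 22:22  a_22=36
d|23:{1,23}  Σf=1+23=24
q^24  k|24↦f(k): 24:24 12:12 8:8 6:6 4:4 3:3 2:2 1:1  a_24=60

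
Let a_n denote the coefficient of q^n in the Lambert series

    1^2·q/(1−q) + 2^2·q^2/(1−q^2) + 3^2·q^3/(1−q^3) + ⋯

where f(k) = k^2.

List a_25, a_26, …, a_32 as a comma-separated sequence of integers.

651, 850, 820, 1050, 842, 1300, 962, 1365

q^25  k|25↦f(k): 25:625 5:25 1:1  a_25=651
[q^26] f(1)=1,f(2)=4,f(13)=169,f(26)=676 ⇒ 850
n=27: 27·1 9·3 3·9 1·27  f→[729+81+9+1]=820
d|28:{28,14,7,4,2,1}  Σf=784+196+49+16+4+1=1050
q^29  k|29↦f(k): 29:841 1:1  a_29=842
q^30  k|30↦f(k): 30:900 15:225 10:100 6:36 5:25 3:9 2:4 1:1  a_30=1300
d|31:{1,31}  Σf=1+961=962
q^32  k|32↦f(k): 32:1024 16:256 8:64 4:16 2:4 1:1  a_32=1365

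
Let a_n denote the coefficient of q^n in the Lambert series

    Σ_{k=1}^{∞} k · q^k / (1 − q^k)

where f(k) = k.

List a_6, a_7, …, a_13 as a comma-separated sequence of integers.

n=6: 6·1 3·2 2·3 1·6  f→[6+3+2+1]=12
[q^7] f(7)=7,f(1)=1 ⇒ 8
n=8: 8·1 4·2 2·4 1·8  f→[8+4+2+1]=15
n=9: 1·9 3·3 9·1  f→[1+3+9]=13
[q^10] f(1)=1,f(2)=2,f(5)=5,f(10)=10 ⇒ 18
n=11: 11·1 1·11  f→[11+1]=12
n=12: 12·1 6·2 4·3 3·4 2·6 1·12  f→[12+6+4+3+2+1]=28
n=13: 1·13 13·1  f→[1+13]=14

12, 8, 15, 13, 18, 12, 28, 14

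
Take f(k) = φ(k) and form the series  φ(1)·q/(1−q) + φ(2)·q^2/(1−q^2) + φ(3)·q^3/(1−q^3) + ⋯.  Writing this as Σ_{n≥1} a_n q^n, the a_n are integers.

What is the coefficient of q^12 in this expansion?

n=12: 12·1 6·2 4·3 3·4 2·6 1·12  φ→[4+2+2+2+1+1]=12

a_12 = 12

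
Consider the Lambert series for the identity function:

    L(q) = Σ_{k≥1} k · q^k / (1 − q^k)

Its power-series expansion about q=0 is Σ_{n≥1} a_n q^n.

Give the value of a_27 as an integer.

n=27: 1·27 3·9 9·3 27·1  f→[1+3+9+27]=40

a_27 = 40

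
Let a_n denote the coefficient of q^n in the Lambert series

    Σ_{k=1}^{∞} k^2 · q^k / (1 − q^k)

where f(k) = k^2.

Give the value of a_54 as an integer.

q^54  k|54↦f(k): 1:1 2:4 3:9 6:36 9:81 18:324 27:729 54:2916  a_54=4100

a_54 = 4100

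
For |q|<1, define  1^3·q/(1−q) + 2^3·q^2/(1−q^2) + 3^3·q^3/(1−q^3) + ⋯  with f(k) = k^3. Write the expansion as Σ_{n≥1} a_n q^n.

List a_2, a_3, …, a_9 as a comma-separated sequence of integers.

9, 28, 73, 126, 252, 344, 585, 757

d|2:{2,1}  Σf=8+1=9
d|3:{1,3}  Σf=1+27=28
d|4:{4,2,1}  Σf=64+8+1=73
q^5  k|5↦f(k): 1:1 5:125  a_5=126
q^6  k|6↦f(k): 1:1 2:8 3:27 6:216  a_6=252
d|7:{7,1}  Σf=343+1=344
q^8  k|8↦f(k): 8:512 4:64 2:8 1:1  a_8=585
d|9:{1,3,9}  Σf=1+27+729=757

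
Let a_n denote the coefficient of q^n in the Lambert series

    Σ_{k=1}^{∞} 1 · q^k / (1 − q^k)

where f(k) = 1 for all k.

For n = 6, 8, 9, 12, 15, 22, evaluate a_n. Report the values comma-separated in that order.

4, 4, 3, 6, 4, 4

[q^6] f(6)=1,f(3)=1,f(2)=1,f(1)=1 ⇒ 4
[q^8] f(8)=1,f(4)=1,f(2)=1,f(1)=1 ⇒ 4
[q^9] f(9)=1,f(3)=1,f(1)=1 ⇒ 3
[q^12] f(12)=1,f(6)=1,f(4)=1,f(3)=1,f(2)=1,f(1)=1 ⇒ 6
n=15: 1·15 3·5 5·3 15·1  f→[1+1+1+1]=4
d|22:{1,2,11,22}  Σf=1+1+1+1=4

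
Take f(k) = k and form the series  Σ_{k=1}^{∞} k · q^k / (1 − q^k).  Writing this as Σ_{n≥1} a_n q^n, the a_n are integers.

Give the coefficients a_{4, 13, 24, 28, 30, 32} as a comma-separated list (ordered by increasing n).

7, 14, 60, 56, 72, 63

d|4:{4,2,1}  Σf=4+2+1=7
q^13  k|13↦f(k): 13:13 1:1  a_13=14
[q^24] f(24)=24,f(12)=12,f(8)=8,f(6)=6,f(4)=4,f(3)=3,f(2)=2,f(1)=1 ⇒ 60
q^28  k|28↦f(k): 1:1 2:2 4:4 7:7 14:14 28:28  a_28=56
q^30  k|30↦f(k): 1:1 2:2 3:3 5:5 6:6 10:10 15:15 30:30  a_30=72
n=32: 32·1 16·2 8·4 4·8 2·16 1·32  f→[32+16+8+4+2+1]=63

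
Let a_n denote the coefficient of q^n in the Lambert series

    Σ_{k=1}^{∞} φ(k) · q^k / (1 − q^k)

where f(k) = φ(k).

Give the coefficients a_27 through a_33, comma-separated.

n=27: 27·1 9·3 3·9 1·27  φ→[18+6+2+1]=27
n=28: 28·1 14·2 7·4 4·7 2·14 1·28  φ→[12+6+6+2+1+1]=28
[q^29] φ(29)=28,φ(1)=1 ⇒ 29
d|30:{1,2,3,5,6,10,15,30}  Σφ=1+1+2+4+2+4+8+8=30
n=31: 1·31 31·1  φ→[1+30]=31
n=32: 32·1 16·2 8·4 4·8 2·16 1·32  φ→[16+8+4+2+1+1]=32
d|33:{33,11,3,1}  Σφ=20+10+2+1=33

27, 28, 29, 30, 31, 32, 33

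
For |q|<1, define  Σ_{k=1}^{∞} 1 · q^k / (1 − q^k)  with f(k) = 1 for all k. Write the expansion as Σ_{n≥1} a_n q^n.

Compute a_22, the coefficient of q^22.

d|22:{1,2,11,22}  Σf=1+1+1+1=4

a_22 = 4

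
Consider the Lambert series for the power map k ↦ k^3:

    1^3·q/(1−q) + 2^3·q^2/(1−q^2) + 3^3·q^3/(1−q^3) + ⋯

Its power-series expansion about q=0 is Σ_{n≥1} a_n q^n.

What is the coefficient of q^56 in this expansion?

a_56 = 201240

q^56  k|56↦f(k): 56:175616 28:21952 14:2744 8:512 7:343 4:64 2:8 1:1  a_56=201240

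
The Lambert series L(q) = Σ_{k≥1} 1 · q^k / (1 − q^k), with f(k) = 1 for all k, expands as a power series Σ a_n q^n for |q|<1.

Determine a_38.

n=38: 1·38 2·19 19·2 38·1  f→[1+1+1+1]=4

a_38 = 4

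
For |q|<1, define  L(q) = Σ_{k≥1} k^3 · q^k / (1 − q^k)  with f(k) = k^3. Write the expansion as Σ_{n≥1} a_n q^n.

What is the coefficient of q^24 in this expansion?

q^24  k|24↦f(k): 1:1 2:8 3:27 4:64 6:216 8:512 12:1728 24:13824  a_24=16380

a_24 = 16380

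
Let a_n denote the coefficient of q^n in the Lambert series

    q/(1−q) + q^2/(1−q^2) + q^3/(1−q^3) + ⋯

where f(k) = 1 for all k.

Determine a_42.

a_42 = 8

d|42:{1,2,3,6,7,14,21,42}  Σf=1+1+1+1+1+1+1+1=8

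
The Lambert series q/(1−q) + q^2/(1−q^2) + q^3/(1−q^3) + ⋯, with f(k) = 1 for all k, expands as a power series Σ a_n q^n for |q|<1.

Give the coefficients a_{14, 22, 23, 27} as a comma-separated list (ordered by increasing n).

4, 4, 2, 4

[q^14] f(1)=1,f(2)=1,f(7)=1,f(14)=1 ⇒ 4
d|22:{1,2,11,22}  Σf=1+1+1+1=4
d|23:{1,23}  Σf=1+1=2
q^27  k|27↦f(k): 27:1 9:1 3:1 1:1  a_27=4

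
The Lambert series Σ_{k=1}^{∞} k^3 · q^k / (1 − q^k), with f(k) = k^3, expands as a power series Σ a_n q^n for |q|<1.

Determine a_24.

a_24 = 16380

d|24:{1,2,3,4,6,8,12,24}  Σf=1+8+27+64+216+512+1728+13824=16380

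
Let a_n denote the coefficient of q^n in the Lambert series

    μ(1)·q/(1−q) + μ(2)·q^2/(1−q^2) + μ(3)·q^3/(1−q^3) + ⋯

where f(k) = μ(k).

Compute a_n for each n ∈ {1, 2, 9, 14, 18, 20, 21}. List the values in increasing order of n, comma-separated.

1, 0, 0, 0, 0, 0, 0

q^1  k|1↦μ(k): 1:1  a_1=1
[q^2] μ(1)=1,μ(2)=-1 ⇒ 0
[q^9] μ(1)=1,μ(3)=-1,μ(9)=0 ⇒ 0
[q^14] μ(1)=1,μ(2)=-1,μ(7)=-1,μ(14)=1 ⇒ 0
[q^18] μ(18)=0,μ(9)=0,μ(6)=1,μ(3)=-1,μ(2)=-1,μ(1)=1 ⇒ 0
[q^20] μ(20)=0,μ(10)=1,μ(5)=-1,μ(4)=0,μ(2)=-1,μ(1)=1 ⇒ 0
n=21: 21·1 7·3 3·7 1·21  μ→[1+(-1)+(-1)+1]=0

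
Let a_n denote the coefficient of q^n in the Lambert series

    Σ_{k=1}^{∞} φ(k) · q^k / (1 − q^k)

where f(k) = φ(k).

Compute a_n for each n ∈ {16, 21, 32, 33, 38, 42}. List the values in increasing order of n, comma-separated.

n=16: 16·1 8·2 4·4 2·8 1·16  φ→[8+4+2+1+1]=16
q^21  k|21↦φ(k): 21:12 7:6 3:2 1:1  a_21=21
q^32  k|32↦φ(k): 1:1 2:1 4:2 8:4 16:8 32:16  a_32=32
q^33  k|33↦φ(k): 33:20 11:10 3:2 1:1  a_33=33
n=38: 1·38 2·19 19·2 38·1  φ→[1+1+18+18]=38
[q^42] φ(1)=1,φ(2)=1,φ(3)=2,φ(6)=2,φ(7)=6,φ(14)=6,φ(21)=12,φ(42)=12 ⇒ 42

16, 21, 32, 33, 38, 42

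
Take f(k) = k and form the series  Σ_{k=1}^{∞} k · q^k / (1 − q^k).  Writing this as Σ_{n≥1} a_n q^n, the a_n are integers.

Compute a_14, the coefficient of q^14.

[q^14] f(14)=14,f(7)=7,f(2)=2,f(1)=1 ⇒ 24

a_14 = 24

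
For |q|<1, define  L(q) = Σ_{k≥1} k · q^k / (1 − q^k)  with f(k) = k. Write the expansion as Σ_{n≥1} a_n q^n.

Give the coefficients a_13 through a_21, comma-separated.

14, 24, 24, 31, 18, 39, 20, 42, 32

q^13  k|13↦f(k): 13:13 1:1  a_13=14
[q^14] f(1)=1,f(2)=2,f(7)=7,f(14)=14 ⇒ 24
d|15:{1,3,5,15}  Σf=1+3+5+15=24
d|16:{16,8,4,2,1}  Σf=16+8+4+2+1=31
n=17: 1·17 17·1  f→[1+17]=18
n=18: 18·1 9·2 6·3 3·6 2·9 1·18  f→[18+9+6+3+2+1]=39
q^19  k|19↦f(k): 19:19 1:1  a_19=20
n=20: 1·20 2·10 4·5 5·4 10·2 20·1  f→[1+2+4+5+10+20]=42
d|21:{1,3,7,21}  Σf=1+3+7+21=32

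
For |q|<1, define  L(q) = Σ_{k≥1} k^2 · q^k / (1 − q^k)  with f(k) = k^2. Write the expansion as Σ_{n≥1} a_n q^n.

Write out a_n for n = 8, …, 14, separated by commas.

85, 91, 130, 122, 210, 170, 250

[q^8] f(1)=1,f(2)=4,f(4)=16,f(8)=64 ⇒ 85
n=9: 1·9 3·3 9·1  f→[1+9+81]=91
n=10: 1·10 2·5 5·2 10·1  f→[1+4+25+100]=130
d|11:{11,1}  Σf=121+1=122
d|12:{12,6,4,3,2,1}  Σf=144+36+16+9+4+1=210
n=13: 1·13 13·1  f→[1+169]=170
n=14: 1·14 2·7 7·2 14·1  f→[1+4+49+196]=250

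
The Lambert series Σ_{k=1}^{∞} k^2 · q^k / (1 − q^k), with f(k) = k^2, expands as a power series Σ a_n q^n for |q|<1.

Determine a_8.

[q^8] f(1)=1,f(2)=4,f(4)=16,f(8)=64 ⇒ 85

a_8 = 85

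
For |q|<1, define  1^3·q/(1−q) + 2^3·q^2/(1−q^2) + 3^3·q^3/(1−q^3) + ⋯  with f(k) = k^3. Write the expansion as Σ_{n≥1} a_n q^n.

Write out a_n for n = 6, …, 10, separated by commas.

252, 344, 585, 757, 1134

d|6:{6,3,2,1}  Σf=216+27+8+1=252
[q^7] f(1)=1,f(7)=343 ⇒ 344
[q^8] f(1)=1,f(2)=8,f(4)=64,f(8)=512 ⇒ 585
d|9:{1,3,9}  Σf=1+27+729=757
d|10:{10,5,2,1}  Σf=1000+125+8+1=1134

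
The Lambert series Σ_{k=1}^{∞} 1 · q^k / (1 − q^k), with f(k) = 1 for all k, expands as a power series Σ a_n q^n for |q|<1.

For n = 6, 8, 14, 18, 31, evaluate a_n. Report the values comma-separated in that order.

d|6:{1,2,3,6}  Σf=1+1+1+1=4
[q^8] f(1)=1,f(2)=1,f(4)=1,f(8)=1 ⇒ 4
n=14: 1·14 2·7 7·2 14·1  f→[1+1+1+1]=4
[q^18] f(18)=1,f(9)=1,f(6)=1,f(3)=1,f(2)=1,f(1)=1 ⇒ 6
n=31: 31·1 1·31  f→[1+1]=2

4, 4, 4, 6, 2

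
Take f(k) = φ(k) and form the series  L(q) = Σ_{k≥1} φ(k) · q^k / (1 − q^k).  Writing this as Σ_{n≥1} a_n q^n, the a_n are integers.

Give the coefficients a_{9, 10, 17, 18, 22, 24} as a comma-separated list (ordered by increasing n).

q^9  k|9↦φ(k): 1:1 3:2 9:6  a_9=9
n=10: 10·1 5·2 2·5 1·10  φ→[4+4+1+1]=10
[q^17] φ(17)=16,φ(1)=1 ⇒ 17
[q^18] φ(1)=1,φ(2)=1,φ(3)=2,φ(6)=2,φ(9)=6,φ(18)=6 ⇒ 18
q^22  k|22↦φ(k): 1:1 2:1 11:10 22:10  a_22=22
[q^24] φ(24)=8,φ(12)=4,φ(8)=4,φ(6)=2,φ(4)=2,φ(3)=2,φ(2)=1,φ(1)=1 ⇒ 24

9, 10, 17, 18, 22, 24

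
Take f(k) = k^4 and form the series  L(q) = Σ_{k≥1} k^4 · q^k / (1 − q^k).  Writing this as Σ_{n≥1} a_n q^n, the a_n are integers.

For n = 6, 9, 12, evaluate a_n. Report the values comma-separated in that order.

1394, 6643, 22386

n=6: 6·1 3·2 2·3 1·6  f→[1296+81+16+1]=1394
q^9  k|9↦f(k): 9:6561 3:81 1:1  a_9=6643
n=12: 12·1 6·2 4·3 3·4 2·6 1·12  f→[20736+1296+256+81+16+1]=22386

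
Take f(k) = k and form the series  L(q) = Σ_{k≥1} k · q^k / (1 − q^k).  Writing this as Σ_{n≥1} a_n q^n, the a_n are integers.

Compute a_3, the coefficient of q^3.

a_3 = 4

d|3:{1,3}  Σf=1+3=4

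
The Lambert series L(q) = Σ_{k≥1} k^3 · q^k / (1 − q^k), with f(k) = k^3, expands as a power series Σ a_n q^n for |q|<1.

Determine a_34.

d|34:{1,2,17,34}  Σf=1+8+4913+39304=44226

a_34 = 44226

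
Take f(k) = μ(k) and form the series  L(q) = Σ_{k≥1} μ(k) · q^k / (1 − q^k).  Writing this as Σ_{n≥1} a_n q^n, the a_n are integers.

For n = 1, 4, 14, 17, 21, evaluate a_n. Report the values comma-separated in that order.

q^1  k|1↦μ(k): 1:1  a_1=1
d|4:{4,2,1}  Σμ=0+(-1)+1=0
q^14  k|14↦μ(k): 1:1 2:-1 7:-1 14:1  a_14=0
q^17  k|17↦μ(k): 1:1 17:-1  a_17=0
n=21: 1·21 3·7 7·3 21·1  μ→[1+(-1)+(-1)+1]=0

1, 0, 0, 0, 0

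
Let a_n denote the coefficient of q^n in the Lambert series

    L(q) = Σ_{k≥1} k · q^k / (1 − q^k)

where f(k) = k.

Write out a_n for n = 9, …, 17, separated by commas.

13, 18, 12, 28, 14, 24, 24, 31, 18

n=9: 9·1 3·3 1·9  f→[9+3+1]=13
n=10: 1·10 2·5 5·2 10·1  f→[1+2+5+10]=18
q^11  k|11↦f(k): 11:11 1:1  a_11=12
q^12  k|12↦f(k): 1:1 2:2 3:3 4:4 6:6 12:12  a_12=28
[q^13] f(1)=1,f(13)=13 ⇒ 14
q^14  k|14↦f(k): 14:14 7:7 2:2 1:1  a_14=24
q^15  k|15↦f(k): 1:1 3:3 5:5 15:15  a_15=24
[q^16] f(16)=16,f(8)=8,f(4)=4,f(2)=2,f(1)=1 ⇒ 31
q^17  k|17↦f(k): 1:1 17:17  a_17=18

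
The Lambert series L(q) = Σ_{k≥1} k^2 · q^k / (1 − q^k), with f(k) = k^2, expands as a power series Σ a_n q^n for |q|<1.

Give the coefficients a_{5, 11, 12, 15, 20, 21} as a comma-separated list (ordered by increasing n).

q^5  k|5↦f(k): 1:1 5:25  a_5=26
q^11  k|11↦f(k): 11:121 1:1  a_11=122
n=12: 1·12 2·6 3·4 4·3 6·2 12·1  f→[1+4+9+16+36+144]=210
d|15:{15,5,3,1}  Σf=225+25+9+1=260
[q^20] f(1)=1,f(2)=4,f(4)=16,f(5)=25,f(10)=100,f(20)=400 ⇒ 546
d|21:{1,3,7,21}  Σf=1+9+49+441=500

26, 122, 210, 260, 546, 500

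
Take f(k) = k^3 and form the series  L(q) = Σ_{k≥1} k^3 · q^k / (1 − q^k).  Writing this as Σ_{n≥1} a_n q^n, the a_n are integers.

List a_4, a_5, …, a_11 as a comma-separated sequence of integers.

[q^4] f(1)=1,f(2)=8,f(4)=64 ⇒ 73
d|5:{5,1}  Σf=125+1=126
n=6: 1·6 2·3 3·2 6·1  f→[1+8+27+216]=252
[q^7] f(7)=343,f(1)=1 ⇒ 344
q^8  k|8↦f(k): 1:1 2:8 4:64 8:512  a_8=585
n=9: 1·9 3·3 9·1  f→[1+27+729]=757
[q^10] f(10)=1000,f(5)=125,f(2)=8,f(1)=1 ⇒ 1134
n=11: 11·1 1·11  f→[1331+1]=1332

73, 126, 252, 344, 585, 757, 1134, 1332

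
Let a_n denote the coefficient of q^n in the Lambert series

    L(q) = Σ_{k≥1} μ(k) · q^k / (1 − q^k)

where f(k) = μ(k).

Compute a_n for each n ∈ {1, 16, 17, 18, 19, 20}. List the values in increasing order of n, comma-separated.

n=1: 1·1  μ→[1]=1
q^16  k|16↦μ(k): 1:1 2:-1 4:0 8:0 16:0  a_16=0
q^17  k|17↦μ(k): 1:1 17:-1  a_17=0
d|18:{1,2,3,6,9,18}  Σμ=1+(-1)+(-1)+1+0+0=0
[q^19] μ(19)=-1,μ(1)=1 ⇒ 0
q^20  k|20↦μ(k): 20:0 10:1 5:-1 4:0 2:-1 1:1  a_20=0

1, 0, 0, 0, 0, 0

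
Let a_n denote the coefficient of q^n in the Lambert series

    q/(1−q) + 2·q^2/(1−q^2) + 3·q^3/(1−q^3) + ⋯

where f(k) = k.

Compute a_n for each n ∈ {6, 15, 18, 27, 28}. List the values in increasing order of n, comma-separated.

12, 24, 39, 40, 56

[q^6] f(1)=1,f(2)=2,f(3)=3,f(6)=6 ⇒ 12
n=15: 15·1 5·3 3·5 1·15  f→[15+5+3+1]=24
[q^18] f(1)=1,f(2)=2,f(3)=3,f(6)=6,f(9)=9,f(18)=18 ⇒ 39
q^27  k|27↦f(k): 1:1 3:3 9:9 27:27  a_27=40
[q^28] f(28)=28,f(14)=14,f(7)=7,f(4)=4,f(2)=2,f(1)=1 ⇒ 56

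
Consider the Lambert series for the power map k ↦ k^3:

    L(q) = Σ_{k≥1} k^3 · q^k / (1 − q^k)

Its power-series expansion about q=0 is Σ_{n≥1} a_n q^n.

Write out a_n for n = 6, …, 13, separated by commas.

252, 344, 585, 757, 1134, 1332, 2044, 2198

q^6  k|6↦f(k): 1:1 2:8 3:27 6:216  a_6=252
n=7: 7·1 1·7  f→[343+1]=344
n=8: 1·8 2·4 4·2 8·1  f→[1+8+64+512]=585
[q^9] f(9)=729,f(3)=27,f(1)=1 ⇒ 757
[q^10] f(10)=1000,f(5)=125,f(2)=8,f(1)=1 ⇒ 1134
q^11  k|11↦f(k): 11:1331 1:1  a_11=1332
q^12  k|12↦f(k): 12:1728 6:216 4:64 3:27 2:8 1:1  a_12=2044
q^13  k|13↦f(k): 13:2197 1:1  a_13=2198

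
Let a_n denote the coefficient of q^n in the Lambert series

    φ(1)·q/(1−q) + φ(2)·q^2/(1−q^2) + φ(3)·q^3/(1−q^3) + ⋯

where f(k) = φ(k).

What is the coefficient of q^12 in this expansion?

[q^12] φ(12)=4,φ(6)=2,φ(4)=2,φ(3)=2,φ(2)=1,φ(1)=1 ⇒ 12

a_12 = 12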